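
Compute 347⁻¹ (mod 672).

Run the extended Euclidean algorithm:
672 = 1×347 + 325
347 = 1×325 + 22
325 = 14×22 + 17
22 = 1×17 + 5
17 = 3×5 + 2
5 = 2×2 + 1
2 = 2×1 + 0
gcd(347, 672) = 1, so the inverse exists.
Bézout: 1 = −142×672 + 275×347.
So 347⁻¹ ≡ 275 (mod 672).

275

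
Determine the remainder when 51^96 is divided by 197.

133

Compute successive squares:
96 in binary is 1100000, i.e. 96 = 64 + 32.
51^1 ≡ 51 (mod 197)
51^2 ≡ 51^2 = 2601 ≡ 40 (mod 197)
51^4 ≡ 40^2 = 1600 ≡ 24 (mod 197)
51^8 ≡ 24^2 = 576 ≡ 182 (mod 197)
51^16 ≡ 182^2 = 33124 ≡ 28 (mod 197)
51^32 ≡ 28^2 = 784 ≡ 193 (mod 197)
51^64 ≡ 193^2 = 37249 ≡ 16 (mod 197)
51^96 = 51^64 · 51^32 ≡ 16 · 193 (mod 197).
16 · 193 = 3088 ≡ 133 (mod 197).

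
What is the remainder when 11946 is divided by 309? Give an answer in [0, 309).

204

11946 = 38·309 + 204, so 11946 ≡ 204 (mod 309).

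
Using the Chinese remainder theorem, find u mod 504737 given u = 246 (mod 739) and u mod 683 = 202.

739⁻¹ mod 683: 739·61 ≡ 1 (mod 683), so 739⁻¹ ≡ 61.
u = 246 + 739·((202 − 246)·61 mod 683) = 246 + 739·48 = 35718.

35718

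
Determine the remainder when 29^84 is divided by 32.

Using repeated squaring:
84 in binary is 1010100, i.e. 84 = 64 + 16 + 4.
29^1 ≡ 29 (mod 32)
29^2 ≡ 29^2 = 841 ≡ 9 (mod 32)
29^4 ≡ 9^2 = 81 ≡ 17 (mod 32)
29^8 ≡ 17^2 = 289 ≡ 1 (mod 32)
29^16 ≡ 1^2 = 1 (mod 32)
29^32 ≡ 1^2 = 1 (mod 32)
29^64 ≡ 1^2 = 1 (mod 32)
29^84 = 29^64 × 29^16 × 29^4 ≡ 1 × 1 × 17 (mod 32).
Accumulate the product:
1 × 1 = 1
1 × 17 = 17

17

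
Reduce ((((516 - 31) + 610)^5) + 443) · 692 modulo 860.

516 - 31 = 485
485 + 610 = 1095 ≡ 235 (mod 860)
(235)^5 ≡ 155 (mod 860)
155 + 443 = 598
598 · 692 = 413816 ≡ 156 (mod 860)

156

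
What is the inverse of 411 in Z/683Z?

570

Run the extended Euclidean algorithm:
683 = 1*411 + 272
411 = 1*272 + 139
272 = 1*139 + 133
139 = 1*133 + 6
133 = 22*6 + 1
6 = 6*1 + 0
gcd(411, 683) = 1, so the inverse exists.
Back-substitute for 1:
1 = 1*133 − 22*6
  = −22*139 + 23*133
  = 23*272 − 45*139
  = −45*411 + 68*272
  = 68*683 − 113*411
So 411⁻¹ ≡ −113 ≡ 570 (mod 683).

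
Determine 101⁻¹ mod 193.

Run the extended Euclidean algorithm:
193 = 1·101 + 92
101 = 1·92 + 9
92 = 10·9 + 2
9 = 4·2 + 1
2 = 2·1 + 0
gcd(101, 193) = 1, so the inverse exists.
Back-substitute for 1:
1 = 1·9 − 4·2
  = −4·92 + 41·9
  = 41·101 − 45·92
  = −45·193 + 86·101
So 101⁻¹ ≡ 86 (mod 193).

86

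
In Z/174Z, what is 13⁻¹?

By the extended Euclidean algorithm:
174 = 13×13 + 5
13 = 2×5 + 3
5 = 1×3 + 2
3 = 1×2 + 1
2 = 2×1 + 0
gcd(13, 174) = 1, so the inverse exists.
Bézout: 1 = −5×174 + 67×13.
So 13⁻¹ ≡ 67 (mod 174).

67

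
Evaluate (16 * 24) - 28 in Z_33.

26

16 * 24 = 384 ≡ 21 (mod 33)
21 - 28 = -7 ≡ 26 (mod 33)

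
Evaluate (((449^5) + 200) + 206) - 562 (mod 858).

791

(449)^5 ≡ 89 (mod 858)
89 + 200 = 289
289 + 206 = 495
495 - 562 = -67 ≡ 791 (mod 858)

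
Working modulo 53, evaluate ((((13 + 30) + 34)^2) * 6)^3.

13 + 30 = 43
43 + 34 = 77 ≡ 24 (mod 53)
(24)^2 ≡ 46 (mod 53)
46 * 6 = 276 ≡ 11 (mod 53)
(11)^3 ≡ 6 (mod 53)

6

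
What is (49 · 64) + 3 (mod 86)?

49 · 64 = 3136 ≡ 40 (mod 86)
40 + 3 = 43

43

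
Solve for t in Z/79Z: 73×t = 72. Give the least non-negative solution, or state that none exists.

gcd(73, 79) = 1, so a unique solution mod 79 exists.
73⁻¹ ≡ 13 (mod 79).
t ≡ 13×72 ≡ 67 (mod 79).

67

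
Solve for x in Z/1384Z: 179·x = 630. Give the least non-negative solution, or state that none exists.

gcd(179, 1384) = 1, so a unique solution mod 1384 exists.
179⁻¹ ≡ 1067 (mod 1384).
x ≡ 1067·630 ≡ 970 (mod 1384).

970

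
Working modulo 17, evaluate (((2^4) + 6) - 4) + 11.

12

(2)^4 ≡ 16 (mod 17)
16 + 6 = 22 ≡ 5 (mod 17)
5 - 4 = 1
1 + 11 = 12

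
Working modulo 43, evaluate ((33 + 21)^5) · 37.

33 + 21 = 54 ≡ 11 (mod 43)
(11)^5 ≡ 16 (mod 43)
16 · 37 = 592 ≡ 33 (mod 43)

33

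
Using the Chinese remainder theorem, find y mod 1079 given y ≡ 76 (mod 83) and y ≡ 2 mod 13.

574

83⁻¹ mod 13: 83·8 ≡ 1 (mod 13), so 83⁻¹ ≡ 8.
y = 76 + 83·((2 − 76)·8 mod 13) = 76 + 83·6 = 574.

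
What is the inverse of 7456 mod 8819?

2504

8819 = 1·7456 + 1363
7456 = 5·1363 + 641
1363 = 2·641 + 81
641 = 7·81 + 74
81 = 1·74 + 7
74 = 10·7 + 4
7 = 1·4 + 3
4 = 1·3 + 1
3 = 3·1 + 0
gcd(7456, 8819) = 1, so the inverse exists.
Back-substitute for 1:
1 = 1·4 − 1·3
  = −1·7 + 2·4
  = 2·74 − 21·7
  = −21·81 + 23·74
  = 23·641 − 182·81
  = −182·1363 + 387·641
  = 387·7456 − 2117·1363
  = −2117·8819 + 2504·7456
So 7456⁻¹ ≡ 2504 (mod 8819).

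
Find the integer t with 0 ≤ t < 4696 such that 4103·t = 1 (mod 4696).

1663

4696 = 1·4103 + 593
4103 = 6·593 + 545
593 = 1·545 + 48
545 = 11·48 + 17
48 = 2·17 + 14
17 = 1·14 + 3
14 = 4·3 + 2
3 = 1·2 + 1
2 = 2·1 + 0
gcd(4103, 4696) = 1, so the inverse exists.
Bézout: 1 = −1453·4696 + 1663·4103.
So 4103⁻¹ ≡ 1663 (mod 4696).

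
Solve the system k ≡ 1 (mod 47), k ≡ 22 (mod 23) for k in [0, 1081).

47⁻¹ mod 23: 47×1 ≡ 1 (mod 23), so 47⁻¹ ≡ 1.
k = 1 + 47×((22 − 1)×1 mod 23) = 1 + 47×21 = 988.

988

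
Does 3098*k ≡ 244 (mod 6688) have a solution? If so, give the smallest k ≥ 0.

434

gcd(3098, 6688) = 2, and 2 | 244, so solutions exist.
Divide through by 2: 1549*k mod 3344 = 122.
1549⁻¹ ≡ 1237 (mod 3344).
k ≡ 1237*122 ≡ 434 (mod 3344).
The smallest non-negative solution is k = 434.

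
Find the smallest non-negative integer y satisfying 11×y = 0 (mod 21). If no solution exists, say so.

gcd(11, 21) = 1, so a unique solution mod 21 exists.
11⁻¹ ≡ 2 (mod 21).
y ≡ 2×0 ≡ 0 (mod 21).

0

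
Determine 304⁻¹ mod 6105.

4639

6105 = 20*304 + 25
304 = 12*25 + 4
25 = 6*4 + 1
4 = 4*1 + 0
gcd(304, 6105) = 1, so the inverse exists.
Back-substitute for 1:
1 = 1*25 − 6*4
  = −6*304 + 73*25
  = 73*6105 − 1466*304
So 304⁻¹ ≡ −1466 ≡ 4639 (mod 6105).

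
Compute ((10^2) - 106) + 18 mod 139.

12

(10)^2 ≡ 100 (mod 139)
100 - 106 = -6 ≡ 133 (mod 139)
133 + 18 = 151 ≡ 12 (mod 139)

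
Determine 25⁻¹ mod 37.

3

37 = 1·25 + 12
25 = 2·12 + 1
12 = 12·1 + 0
gcd(25, 37) = 1, so the inverse exists.
Back-substitute for 1:
1 = 1·25 − 2·12
  = −2·37 + 3·25
So 25⁻¹ ≡ 3 (mod 37).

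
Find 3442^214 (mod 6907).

3442^1 ≡ 3442 (mod 6907)
3442^2 ≡ 3442^2 = 11847364 ≡ 1859 (mod 6907)
3442^4 ≡ 1859^2 = 3455881 ≡ 2381 (mod 6907)
3442^8 ≡ 2381^2 = 5669161 ≡ 5421 (mod 6907)
3442^16 ≡ 5421^2 = 29387241 ≡ 4863 (mod 6907)
3442^32 ≡ 4863^2 = 23648769 ≡ 6108 (mod 6907)
3442^64 ≡ 6108^2 = 37307664 ≡ 2957 (mod 6907)
3442^128 ≡ 2957^2 = 8743849 ≡ 6494 (mod 6907)
3442^214 = 3442^128 * 3442^64 * 3442^16 * 3442^4 * 3442^2 ≡ 6494 * 2957 * 4863 * 2381 * 1859 (mod 6907).
Accumulate the product:
6494 * 2957 = 19202758 ≡ 1298
1298 * 4863 = 6312174 ≡ 6083
6083 * 2381 = 14483623 ≡ 6551
6551 * 1859 = 12178309 ≡ 1268

1268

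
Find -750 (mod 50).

0

-750 = -15·50 + 0, so -750 ≡ 0 (mod 50).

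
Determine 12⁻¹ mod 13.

Apply the Euclidean algorithm and back-substitute:
13 = 1*12 + 1
12 = 12*1 + 0
gcd(12, 13) = 1, so the inverse exists.
Bézout: 1 = 1*13 − 1*12.
So 12⁻¹ ≡ −1 ≡ 12 (mod 13).

12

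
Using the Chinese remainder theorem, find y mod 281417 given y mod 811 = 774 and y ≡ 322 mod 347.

811⁻¹ mod 347: 811×261 ≡ 1 (mod 347), so 811⁻¹ ≡ 261.
y = 774 + 811×((322 − 774)×261 mod 347) = 774 + 811×8 = 7262.

7262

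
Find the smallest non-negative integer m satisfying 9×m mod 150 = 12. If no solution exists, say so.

18

gcd(9, 150) = 3, and 3 | 12, so solutions exist.
Divide through by 3: 3×m = 4 (mod 50).
3⁻¹ ≡ 17 (mod 50).
m ≡ 17×4 ≡ 18 (mod 50).
The smallest non-negative solution is m = 18.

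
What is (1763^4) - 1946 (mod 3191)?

324

(1763)^4 ≡ 2270 (mod 3191)
2270 - 1946 = 324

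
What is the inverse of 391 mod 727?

119

By the extended Euclidean algorithm:
727 = 1·391 + 336
391 = 1·336 + 55
336 = 6·55 + 6
55 = 9·6 + 1
6 = 6·1 + 0
gcd(391, 727) = 1, so the inverse exists.
Back-substitute for 1:
1 = 1·55 − 9·6
  = −9·336 + 55·55
  = 55·391 − 64·336
  = −64·727 + 119·391
So 391⁻¹ ≡ 119 (mod 727).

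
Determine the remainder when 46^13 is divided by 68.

46^1 ≡ 46 (mod 68)
46^2 ≡ 46^2 = 2116 ≡ 8 (mod 68)
46^4 ≡ 8^2 = 64 (mod 68)
46^8 ≡ 64^2 = 4096 ≡ 16 (mod 68)
46^13 = 46^8 × 46^4 × 46^1 ≡ 16 × 64 × 46 (mod 68).
Accumulate the product:
16 × 64 = 1024 ≡ 4
4 × 46 = 184 ≡ 48

48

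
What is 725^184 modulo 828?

184 in binary is 10111000, i.e. 184 = 128 + 32 + 16 + 8.
725^1 ≡ 725 (mod 828)
725^2 ≡ 725^2 = 525625 ≡ 673 (mod 828)
725^4 ≡ 673^2 = 452929 ≡ 13 (mod 828)
725^8 ≡ 13^2 = 169 (mod 828)
725^16 ≡ 169^2 = 28561 ≡ 409 (mod 828)
725^32 ≡ 409^2 = 167281 ≡ 25 (mod 828)
725^64 ≡ 25^2 = 625 (mod 828)
725^128 ≡ 625^2 = 390625 ≡ 637 (mod 828)
725^184 = 725^128 × 725^32 × 725^16 × 725^8 ≡ 637 × 25 × 409 × 169 (mod 828).
Accumulate the product:
637 × 25 = 15925 ≡ 193
193 × 409 = 78937 ≡ 277
277 × 169 = 46813 ≡ 445

445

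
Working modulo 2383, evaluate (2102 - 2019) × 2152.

2102 - 2019 = 83
83 × 2152 = 178616 ≡ 2274 (mod 2383)

2274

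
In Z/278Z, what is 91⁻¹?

55

278 = 3·91 + 5
91 = 18·5 + 1
5 = 5·1 + 0
gcd(91, 278) = 1, so the inverse exists.
Bézout: 1 = −18·278 + 55·91.
So 91⁻¹ ≡ 55 (mod 278).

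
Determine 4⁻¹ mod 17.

Apply the Euclidean algorithm and back-substitute:
17 = 4·4 + 1
4 = 4·1 + 0
gcd(4, 17) = 1, so the inverse exists.
Back-substitute for 1:
1 = 1·17 − 4·4
So 4⁻¹ ≡ −4 ≡ 13 (mod 17).

13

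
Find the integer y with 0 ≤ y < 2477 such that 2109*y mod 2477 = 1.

Run the extended Euclidean algorithm:
2477 = 1*2109 + 368
2109 = 5*368 + 269
368 = 1*269 + 99
269 = 2*99 + 71
99 = 1*71 + 28
71 = 2*28 + 15
28 = 1*15 + 13
15 = 1*13 + 2
13 = 6*2 + 1
2 = 2*1 + 0
gcd(2109, 2477) = 1, so the inverse exists.
Back-substitute for 1:
1 = 1*13 − 6*2
  = −6*15 + 7*13
  = 7*28 − 13*15
  = −13*71 + 33*28
  = 33*99 − 46*71
  = −46*269 + 125*99
  = 125*368 − 171*269
  = −171*2109 + 980*368
  = 980*2477 − 1151*2109
So 2109⁻¹ ≡ −1151 ≡ 1326 (mod 2477).

1326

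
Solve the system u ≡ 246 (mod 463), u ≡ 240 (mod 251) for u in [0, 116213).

463⁻¹ mod 251: 463·148 ≡ 1 (mod 251), so 463⁻¹ ≡ 148.
u = 246 + 463·((240 − 246)·148 mod 251) = 246 + 463·116 = 53954.

53954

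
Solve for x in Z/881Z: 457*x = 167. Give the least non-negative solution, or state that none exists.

197

gcd(457, 881) = 1, so a unique solution mod 881 exists.
457⁻¹ ≡ 534 (mod 881).
x ≡ 534*167 ≡ 197 (mod 881).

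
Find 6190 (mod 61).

29

6190 = 101·61 + 29, so 6190 ≡ 29 (mod 61).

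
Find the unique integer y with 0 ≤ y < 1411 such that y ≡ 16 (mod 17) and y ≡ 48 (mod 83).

1376

17⁻¹ mod 83: 17×44 ≡ 1 (mod 83), so 17⁻¹ ≡ 44.
y = 16 + 17×((48 − 16)×44 mod 83) = 16 + 17×80 = 1376.
Check: 1376 mod 17 = 16, 1376 mod 83 = 48. ✓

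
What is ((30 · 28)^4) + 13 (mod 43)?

10

30 · 28 = 840 ≡ 23 (mod 43)
(23)^4 ≡ 40 (mod 43)
40 + 13 = 53 ≡ 10 (mod 43)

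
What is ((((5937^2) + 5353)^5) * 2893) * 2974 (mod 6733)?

(5937)^2 ≡ 714 (mod 6733)
714 + 5353 = 6067
(6067)^5 ≡ 1244 (mod 6733)
1244 * 2893 = 3598892 ≡ 3470 (mod 6733)
3470 * 2974 = 10319780 ≡ 4824 (mod 6733)

4824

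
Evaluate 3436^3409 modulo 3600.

16

3409 in binary is 110101010001, i.e. 3409 = 2048 + 1024 + 256 + 64 + 16 + 1.
3436^1 ≡ 3436 (mod 3600)
3436^2 ≡ 3436^2 = 11806096 ≡ 1696 (mod 3600)
3436^4 ≡ 1696^2 = 2876416 ≡ 16 (mod 3600)
3436^8 ≡ 16^2 = 256 (mod 3600)
3436^16 ≡ 256^2 = 65536 ≡ 736 (mod 3600)
3436^32 ≡ 736^2 = 541696 ≡ 1696 (mod 3600)
3436^64 ≡ 1696^2 = 2876416 ≡ 16 (mod 3600)
3436^128 ≡ 16^2 = 256 (mod 3600)
3436^256 ≡ 256^2 = 65536 ≡ 736 (mod 3600)
3436^512 ≡ 736^2 = 541696 ≡ 1696 (mod 3600)
3436^1024 ≡ 1696^2 = 2876416 ≡ 16 (mod 3600)
3436^2048 ≡ 16^2 = 256 (mod 3600)
3436^3409 = 3436^2048 × 3436^1024 × 3436^256 × 3436^64 × 3436^16 × 3436^1 ≡ 256 × 16 × 736 × 16 × 736 × 3436 (mod 3600).
Accumulate the product:
256 × 16 = 4096 ≡ 496
496 × 736 = 365056 ≡ 1456
1456 × 16 = 23296 ≡ 1696
1696 × 736 = 1248256 ≡ 2656
2656 × 3436 = 9126016 ≡ 16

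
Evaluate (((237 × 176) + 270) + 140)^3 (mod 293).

237 × 176 = 41712 ≡ 106 (mod 293)
106 + 270 = 376 ≡ 83 (mod 293)
83 + 140 = 223
(223)^3 ≡ 103 (mod 293)

103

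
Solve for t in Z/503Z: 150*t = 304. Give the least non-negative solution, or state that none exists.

gcd(150, 503) = 1, so a unique solution mod 503 exists.
150⁻¹ ≡ 446 (mod 503).
t ≡ 446*304 ≡ 277 (mod 503).

277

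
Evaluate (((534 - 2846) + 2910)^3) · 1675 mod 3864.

534 - 2846 = -2312 ≡ 1552 (mod 3864)
1552 + 2910 = 4462 ≡ 598 (mod 3864)
(598)^3 ≡ 1840 (mod 3864)
1840 · 1675 = 3082000 ≡ 2392 (mod 3864)

2392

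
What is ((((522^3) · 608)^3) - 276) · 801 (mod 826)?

506

(522)^3 ≡ 274 (mod 826)
274 · 608 = 166592 ≡ 566 (mod 826)
(566)^3 ≡ 454 (mod 826)
454 - 276 = 178
178 · 801 = 142578 ≡ 506 (mod 826)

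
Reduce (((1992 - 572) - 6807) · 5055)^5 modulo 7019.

2585

1992 - 572 = 1420
1420 - 6807 = -5387 ≡ 1632 (mod 7019)
1632 · 5055 = 8249760 ≡ 2435 (mod 7019)
(2435)^5 ≡ 2585 (mod 7019)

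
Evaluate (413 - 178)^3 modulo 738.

145

413 - 178 = 235
(235)^3 ≡ 145 (mod 738)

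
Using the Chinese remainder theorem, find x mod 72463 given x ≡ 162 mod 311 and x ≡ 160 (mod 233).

70759

311⁻¹ mod 233: 311*3 ≡ 1 (mod 233), so 311⁻¹ ≡ 3.
x = 162 + 311*((160 − 162)*3 mod 233) = 162 + 311*227 = 70759.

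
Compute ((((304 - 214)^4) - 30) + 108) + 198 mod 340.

304 - 214 = 90
(90)^4 ≡ 200 (mod 340)
200 - 30 = 170
170 + 108 = 278
278 + 198 = 476 ≡ 136 (mod 340)

136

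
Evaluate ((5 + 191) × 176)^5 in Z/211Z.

54

5 + 191 = 196
196 × 176 = 34496 ≡ 103 (mod 211)
(103)^5 ≡ 54 (mod 211)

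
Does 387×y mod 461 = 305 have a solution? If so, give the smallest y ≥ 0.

189

gcd(387, 461) = 1, so a unique solution mod 461 exists.
387⁻¹ ≡ 380 (mod 461).
y ≡ 380×305 ≡ 189 (mod 461).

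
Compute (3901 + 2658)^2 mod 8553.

7444

3901 + 2658 = 6559
(6559)^2 ≡ 7444 (mod 8553)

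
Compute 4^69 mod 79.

Using repeated squaring:
69 in binary is 1000101, i.e. 69 = 64 + 4 + 1.
4^1 ≡ 4 (mod 79)
4^2 ≡ 4^2 = 16 (mod 79)
4^4 ≡ 16^2 = 256 ≡ 19 (mod 79)
4^8 ≡ 19^2 = 361 ≡ 45 (mod 79)
4^16 ≡ 45^2 = 2025 ≡ 50 (mod 79)
4^32 ≡ 50^2 = 2500 ≡ 51 (mod 79)
4^64 ≡ 51^2 = 2601 ≡ 73 (mod 79)
4^69 = 4^64 * 4^4 * 4^1 ≡ 73 * 19 * 4 (mod 79).
Accumulate the product:
73 * 19 = 1387 ≡ 44
44 * 4 = 176 ≡ 18

18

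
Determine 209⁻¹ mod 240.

209

Run the extended Euclidean algorithm:
240 = 1×209 + 31
209 = 6×31 + 23
31 = 1×23 + 8
23 = 2×8 + 7
8 = 1×7 + 1
7 = 7×1 + 0
gcd(209, 240) = 1, so the inverse exists.
Back-substitute for 1:
1 = 1×8 − 1×7
  = −1×23 + 3×8
  = 3×31 − 4×23
  = −4×209 + 27×31
  = 27×240 − 31×209
So 209⁻¹ ≡ −31 ≡ 209 (mod 240).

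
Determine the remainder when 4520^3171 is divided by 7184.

By square-and-multiply:
3171 in binary is 110001100011, i.e. 3171 = 2048 + 1024 + 64 + 32 + 2 + 1.
4520^1 ≡ 4520 (mod 7184)
4520^2 ≡ 4520^2 = 20430400 ≡ 6288 (mod 7184)
4520^4 ≡ 6288^2 = 39538944 ≡ 5392 (mod 7184)
4520^8 ≡ 5392^2 = 29073664 ≡ 16 (mod 7184)
4520^16 ≡ 16^2 = 256 (mod 7184)
4520^32 ≡ 256^2 = 65536 ≡ 880 (mod 7184)
4520^64 ≡ 880^2 = 774400 ≡ 5712 (mod 7184)
4520^128 ≡ 5712^2 = 32626944 ≡ 4400 (mod 7184)
4520^256 ≡ 4400^2 = 19360000 ≡ 6304 (mod 7184)
4520^512 ≡ 6304^2 = 39740416 ≡ 5712 (mod 7184)
4520^1024 ≡ 5712^2 = 32626944 ≡ 4400 (mod 7184)
4520^2048 ≡ 4400^2 = 19360000 ≡ 6304 (mod 7184)
4520^3171 = 4520^2048 * 4520^1024 * 4520^64 * 4520^32 * 4520^2 * 4520^1 ≡ 6304 * 4400 * 5712 * 880 * 6288 * 4520 (mod 7184).
Accumulate the product:
6304 * 4400 = 27737600 ≡ 176
176 * 5712 = 1005312 ≡ 6736
6736 * 880 = 5927680 ≡ 880
880 * 6288 = 5533440 ≡ 1760
1760 * 4520 = 7955200 ≡ 2512

2512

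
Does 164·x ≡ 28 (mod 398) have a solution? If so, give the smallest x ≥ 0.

gcd(164, 398) = 2, and 2 | 28, so solutions exist.
Divide through by 2: 82·x ≡ 14 (mod 199).
82⁻¹ ≡ 17 (mod 199).
x ≡ 17·14 ≡ 39 (mod 199).
The smallest non-negative solution is x = 39.

39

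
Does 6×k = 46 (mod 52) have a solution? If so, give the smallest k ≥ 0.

gcd(6, 52) = 2, and 2 | 46, so solutions exist.
Divide through by 2: 3×k ≡ 23 mod 26.
3⁻¹ ≡ 9 (mod 26).
k ≡ 9×23 ≡ 25 (mod 26).
The smallest non-negative solution is k = 25.

25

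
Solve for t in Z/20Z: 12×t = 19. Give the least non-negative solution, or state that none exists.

no solution

gcd(12, 20) = 4, and 4 does not divide 19.
So the congruence has no solution.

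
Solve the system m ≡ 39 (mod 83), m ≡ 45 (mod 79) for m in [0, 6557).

3442

83⁻¹ mod 79: 83×20 ≡ 1 (mod 79), so 83⁻¹ ≡ 20.
m = 39 + 83×((45 − 39)×20 mod 79) = 39 + 83×41 = 3442.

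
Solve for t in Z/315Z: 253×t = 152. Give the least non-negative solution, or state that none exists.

gcd(253, 315) = 1, so a unique solution mod 315 exists.
253⁻¹ ≡ 127 (mod 315).
t ≡ 127×152 ≡ 89 (mod 315).

89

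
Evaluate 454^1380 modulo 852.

454^1 ≡ 454 (mod 852)
454^2 ≡ 454^2 = 206116 ≡ 784 (mod 852)
454^4 ≡ 784^2 = 614656 ≡ 364 (mod 852)
454^8 ≡ 364^2 = 132496 ≡ 436 (mod 852)
454^16 ≡ 436^2 = 190096 ≡ 100 (mod 852)
454^32 ≡ 100^2 = 10000 ≡ 628 (mod 852)
454^64 ≡ 628^2 = 394384 ≡ 760 (mod 852)
454^128 ≡ 760^2 = 577600 ≡ 796 (mod 852)
454^256 ≡ 796^2 = 633616 ≡ 580 (mod 852)
454^512 ≡ 580^2 = 336400 ≡ 712 (mod 852)
454^1024 ≡ 712^2 = 506944 ≡ 4 (mod 852)
454^1380 = 454^1024 × 454^256 × 454^64 × 454^32 × 454^4 ≡ 4 × 580 × 760 × 628 × 364 (mod 852).
Accumulate the product:
4 × 580 = 2320 ≡ 616
616 × 760 = 468160 ≡ 412
412 × 628 = 258736 ≡ 580
580 × 364 = 211120 ≡ 676

676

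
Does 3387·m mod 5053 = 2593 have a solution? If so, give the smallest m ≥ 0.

2622

gcd(3387, 5053) = 1, so a unique solution mod 5053 exists.
3387⁻¹ ≡ 2205 (mod 5053).
m ≡ 2205·2593 ≡ 2622 (mod 5053).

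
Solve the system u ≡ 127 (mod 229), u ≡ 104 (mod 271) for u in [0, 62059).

1730

229⁻¹ mod 271: 229×200 ≡ 1 (mod 271), so 229⁻¹ ≡ 200.
u = 127 + 229×((104 − 127)×200 mod 271) = 127 + 229×7 = 1730.
Check: 1730 mod 229 = 127, 1730 mod 271 = 104. ✓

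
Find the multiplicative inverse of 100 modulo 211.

19

Run the extended Euclidean algorithm:
211 = 2·100 + 11
100 = 9·11 + 1
11 = 11·1 + 0
gcd(100, 211) = 1, so the inverse exists.
Back-substitute for 1:
1 = 1·100 − 9·11
  = −9·211 + 19·100
So 100⁻¹ ≡ 19 (mod 211).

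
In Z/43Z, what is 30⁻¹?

33

43 = 1*30 + 13
30 = 2*13 + 4
13 = 3*4 + 1
4 = 4*1 + 0
gcd(30, 43) = 1, so the inverse exists.
Back-substitute for 1:
1 = 1*13 − 3*4
  = −3*30 + 7*13
  = 7*43 − 10*30
So 30⁻¹ ≡ −10 ≡ 33 (mod 43).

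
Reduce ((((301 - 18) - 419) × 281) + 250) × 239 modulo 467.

403

301 - 18 = 283
283 - 419 = -136 ≡ 331 (mod 467)
331 × 281 = 93011 ≡ 78 (mod 467)
78 + 250 = 328
328 × 239 = 78392 ≡ 403 (mod 467)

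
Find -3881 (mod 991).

-3881 = -4*991 + 83, so -3881 ≡ 83 (mod 991).

83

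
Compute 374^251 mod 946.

374^1 ≡ 374 (mod 946)
374^2 ≡ 374^2 = 139876 ≡ 814 (mod 946)
374^4 ≡ 814^2 = 662596 ≡ 396 (mod 946)
374^8 ≡ 396^2 = 156816 ≡ 726 (mod 946)
374^16 ≡ 726^2 = 527076 ≡ 154 (mod 946)
374^32 ≡ 154^2 = 23716 ≡ 66 (mod 946)
374^64 ≡ 66^2 = 4356 ≡ 572 (mod 946)
374^128 ≡ 572^2 = 327184 ≡ 814 (mod 946)
374^251 = 374^128 · 374^64 · 374^32 · 374^16 · 374^8 · 374^2 · 374^1 ≡ 814 · 572 · 66 · 154 · 726 · 814 · 374 (mod 946).
Accumulate the product:
814 · 572 = 465608 ≡ 176
176 · 66 = 11616 ≡ 264
264 · 154 = 40656 ≡ 924
924 · 726 = 670824 ≡ 110
110 · 814 = 89540 ≡ 616
616 · 374 = 230384 ≡ 506

506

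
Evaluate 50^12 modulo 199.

50^1 ≡ 50 (mod 199)
50^2 ≡ 50^2 = 2500 ≡ 112 (mod 199)
50^4 ≡ 112^2 = 12544 ≡ 7 (mod 199)
50^8 ≡ 7^2 = 49 (mod 199)
50^12 = 50^8 * 50^4 ≡ 49 * 7 (mod 199).
49 * 7 = 343 ≡ 144 (mod 199).

144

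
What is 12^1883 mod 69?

6

Using repeated squaring:
1883 in binary is 11101011011, i.e. 1883 = 1024 + 512 + 256 + 64 + 16 + 8 + 2 + 1.
12^1 ≡ 12 (mod 69)
12^2 ≡ 12^2 = 144 ≡ 6 (mod 69)
12^4 ≡ 6^2 = 36 (mod 69)
12^8 ≡ 36^2 = 1296 ≡ 54 (mod 69)
12^16 ≡ 54^2 = 2916 ≡ 18 (mod 69)
12^32 ≡ 18^2 = 324 ≡ 48 (mod 69)
12^64 ≡ 48^2 = 2304 ≡ 27 (mod 69)
12^128 ≡ 27^2 = 729 ≡ 39 (mod 69)
12^256 ≡ 39^2 = 1521 ≡ 3 (mod 69)
12^512 ≡ 3^2 = 9 (mod 69)
12^1024 ≡ 9^2 = 81 ≡ 12 (mod 69)
12^1883 = 12^1024 × 12^512 × 12^256 × 12^64 × 12^16 × 12^8 × 12^2 × 12^1 ≡ 12 × 9 × 3 × 27 × 18 × 54 × 6 × 12 (mod 69).
Accumulate the product:
12 × 9 = 108 ≡ 39
39 × 3 = 117 ≡ 48
48 × 27 = 1296 ≡ 54
54 × 18 = 972 ≡ 6
6 × 54 = 324 ≡ 48
48 × 6 = 288 ≡ 12
12 × 12 = 144 ≡ 6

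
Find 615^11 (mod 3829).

Compute successive squares:
11 in binary is 1011, i.e. 11 = 8 + 2 + 1.
615^1 ≡ 615 (mod 3829)
615^2 ≡ 615^2 = 378225 ≡ 2983 (mod 3829)
615^4 ≡ 2983^2 = 8898289 ≡ 3522 (mod 3829)
615^8 ≡ 3522^2 = 12404484 ≡ 2353 (mod 3829)
615^11 = 615^8 · 615^2 · 615^1 ≡ 2353 · 2983 · 615 (mod 3829).
Accumulate the product:
2353 · 2983 = 7018999 ≡ 442
442 · 615 = 271830 ≡ 3800

3800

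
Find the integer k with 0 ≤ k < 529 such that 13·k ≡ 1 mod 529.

407

By the extended Euclidean algorithm:
529 = 40·13 + 9
13 = 1·9 + 4
9 = 2·4 + 1
4 = 4·1 + 0
gcd(13, 529) = 1, so the inverse exists.
Bézout: 1 = 3·529 − 122·13.
So 13⁻¹ ≡ −122 ≡ 407 (mod 529).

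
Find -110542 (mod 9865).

7838

-110542 = -12×9865 + 7838, so -110542 ≡ 7838 (mod 9865).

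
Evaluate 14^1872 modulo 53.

1

Using repeated squaring:
1872 in binary is 11101010000, i.e. 1872 = 1024 + 512 + 256 + 64 + 16.
14^1 ≡ 14 (mod 53)
14^2 ≡ 14^2 = 196 ≡ 37 (mod 53)
14^4 ≡ 37^2 = 1369 ≡ 44 (mod 53)
14^8 ≡ 44^2 = 1936 ≡ 28 (mod 53)
14^16 ≡ 28^2 = 784 ≡ 42 (mod 53)
14^32 ≡ 42^2 = 1764 ≡ 15 (mod 53)
14^64 ≡ 15^2 = 225 ≡ 13 (mod 53)
14^128 ≡ 13^2 = 169 ≡ 10 (mod 53)
14^256 ≡ 10^2 = 100 ≡ 47 (mod 53)
14^512 ≡ 47^2 = 2209 ≡ 36 (mod 53)
14^1024 ≡ 36^2 = 1296 ≡ 24 (mod 53)
14^1872 = 14^1024 × 14^512 × 14^256 × 14^64 × 14^16 ≡ 24 × 36 × 47 × 13 × 42 (mod 53).
Accumulate the product:
24 × 36 = 864 ≡ 16
16 × 47 = 752 ≡ 10
10 × 13 = 130 ≡ 24
24 × 42 = 1008 ≡ 1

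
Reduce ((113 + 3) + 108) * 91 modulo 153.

35

113 + 3 = 116
116 + 108 = 224 ≡ 71 (mod 153)
71 * 91 = 6461 ≡ 35 (mod 153)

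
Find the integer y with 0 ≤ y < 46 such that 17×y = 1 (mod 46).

19

Apply the Euclidean algorithm and back-substitute:
46 = 2·17 + 12
17 = 1·12 + 5
12 = 2·5 + 2
5 = 2·2 + 1
2 = 2·1 + 0
gcd(17, 46) = 1, so the inverse exists.
Back-substitute for 1:
1 = 1·5 − 2·2
  = −2·12 + 5·5
  = 5·17 − 7·12
  = −7·46 + 19·17
So 17⁻¹ ≡ 19 (mod 46).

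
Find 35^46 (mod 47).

By square-and-multiply:
46 in binary is 101110, i.e. 46 = 32 + 8 + 4 + 2.
35^1 ≡ 35 (mod 47)
35^2 ≡ 35^2 = 1225 ≡ 3 (mod 47)
35^4 ≡ 3^2 = 9 (mod 47)
35^8 ≡ 9^2 = 81 ≡ 34 (mod 47)
35^16 ≡ 34^2 = 1156 ≡ 28 (mod 47)
35^32 ≡ 28^2 = 784 ≡ 32 (mod 47)
35^46 = 35^32 * 35^8 * 35^4 * 35^2 ≡ 32 * 34 * 9 * 3 (mod 47).
Accumulate the product:
32 * 34 = 1088 ≡ 7
7 * 9 = 63 ≡ 16
16 * 3 = 48 ≡ 1

1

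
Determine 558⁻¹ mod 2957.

2231

2957 = 5×558 + 167
558 = 3×167 + 57
167 = 2×57 + 53
57 = 1×53 + 4
53 = 13×4 + 1
4 = 4×1 + 0
gcd(558, 2957) = 1, so the inverse exists.
Bézout: 1 = 137×2957 − 726×558.
So 558⁻¹ ≡ −726 ≡ 2231 (mod 2957).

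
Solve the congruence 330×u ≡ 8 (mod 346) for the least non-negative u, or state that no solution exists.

86

gcd(330, 346) = 2, and 2 | 8, so solutions exist.
Divide through by 2: 165×u ≡ 4 (mod 173).
165⁻¹ ≡ 108 (mod 173).
u ≡ 108×4 ≡ 86 (mod 173).
The smallest non-negative solution is u = 86.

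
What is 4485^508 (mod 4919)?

Compute successive squares:
508 in binary is 111111100, i.e. 508 = 256 + 128 + 64 + 32 + 16 + 8 + 4.
4485^1 ≡ 4485 (mod 4919)
4485^2 ≡ 4485^2 = 20115225 ≡ 1434 (mod 4919)
4485^4 ≡ 1434^2 = 2056356 ≡ 214 (mod 4919)
4485^8 ≡ 214^2 = 45796 ≡ 1525 (mod 4919)
4485^16 ≡ 1525^2 = 2325625 ≡ 3857 (mod 4919)
4485^32 ≡ 3857^2 = 14876449 ≡ 1393 (mod 4919)
4485^64 ≡ 1393^2 = 1940449 ≡ 2363 (mod 4919)
4485^128 ≡ 2363^2 = 5583769 ≡ 704 (mod 4919)
4485^256 ≡ 704^2 = 495616 ≡ 3716 (mod 4919)
4485^508 = 4485^256 * 4485^128 * 4485^64 * 4485^32 * 4485^16 * 4485^8 * 4485^4 ≡ 3716 * 704 * 2363 * 1393 * 3857 * 1525 * 214 (mod 4919).
Accumulate the product:
3716 * 704 = 2616064 ≡ 4075
4075 * 2363 = 9629225 ≡ 2742
2742 * 1393 = 3819606 ≡ 2462
2462 * 3857 = 9495934 ≡ 2264
2264 * 1525 = 3452600 ≡ 4381
4381 * 214 = 937534 ≡ 2924

2924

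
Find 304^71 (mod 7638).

418

By square-and-multiply:
71 in binary is 1000111, i.e. 71 = 64 + 4 + 2 + 1.
304^1 ≡ 304 (mod 7638)
304^2 ≡ 304^2 = 92416 ≡ 760 (mod 7638)
304^4 ≡ 760^2 = 577600 ≡ 4750 (mod 7638)
304^8 ≡ 4750^2 = 22562500 ≡ 7486 (mod 7638)
304^16 ≡ 7486^2 = 56040196 ≡ 190 (mod 7638)
304^32 ≡ 190^2 = 36100 ≡ 5548 (mod 7638)
304^64 ≡ 5548^2 = 30780304 ≡ 6802 (mod 7638)
304^71 = 304^64 × 304^4 × 304^2 × 304^1 ≡ 6802 × 4750 × 760 × 304 (mod 7638).
Accumulate the product:
6802 × 4750 = 32309500 ≡ 760
760 × 760 = 577600 ≡ 4750
4750 × 304 = 1444000 ≡ 418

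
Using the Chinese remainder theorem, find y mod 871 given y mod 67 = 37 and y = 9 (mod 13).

67⁻¹ mod 13: 67×7 ≡ 1 (mod 13), so 67⁻¹ ≡ 7.
y = 37 + 67×((9 − 37)×7 mod 13) = 37 + 67×12 = 841.

841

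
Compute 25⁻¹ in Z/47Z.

32

Run the extended Euclidean algorithm:
47 = 1*25 + 22
25 = 1*22 + 3
22 = 7*3 + 1
3 = 3*1 + 0
gcd(25, 47) = 1, so the inverse exists.
Back-substitute for 1:
1 = 1*22 − 7*3
  = −7*25 + 8*22
  = 8*47 − 15*25
So 25⁻¹ ≡ −15 ≡ 32 (mod 47).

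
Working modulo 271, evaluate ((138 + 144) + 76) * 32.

138 + 144 = 282 ≡ 11 (mod 271)
11 + 76 = 87
87 * 32 = 2784 ≡ 74 (mod 271)

74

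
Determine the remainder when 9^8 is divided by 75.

Compute successive squares:
9^1 ≡ 9 (mod 75)
9^2 ≡ 9^2 = 81 ≡ 6 (mod 75)
9^4 ≡ 6^2 = 36 (mod 75)
9^8 ≡ 36^2 = 1296 ≡ 21 (mod 75)
So 9^8 ≡ 21 (mod 75).

21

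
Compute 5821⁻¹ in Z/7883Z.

Apply the Euclidean algorithm and back-substitute:
7883 = 1·5821 + 2062
5821 = 2·2062 + 1697
2062 = 1·1697 + 365
1697 = 4·365 + 237
365 = 1·237 + 128
237 = 1·128 + 109
128 = 1·109 + 19
109 = 5·19 + 14
19 = 1·14 + 5
14 = 2·5 + 4
5 = 1·4 + 1
4 = 4·1 + 0
gcd(5821, 7883) = 1, so the inverse exists.
Back-substitute for 1:
1 = 1·5 − 1·4
  = −1·14 + 3·5
  = 3·19 − 4·14
  = −4·109 + 23·19
  = 23·128 − 27·109
  = −27·237 + 50·128
  = 50·365 − 77·237
  = −77·1697 + 358·365
  = 358·2062 − 435·1697
  = −435·5821 + 1228·2062
  = 1228·7883 − 1663·5821
So 5821⁻¹ ≡ −1663 ≡ 6220 (mod 7883).

6220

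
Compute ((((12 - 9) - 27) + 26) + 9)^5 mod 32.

12 - 9 = 3
3 - 27 = -24 ≡ 8 (mod 32)
8 + 26 = 34 ≡ 2 (mod 32)
2 + 9 = 11
(11)^5 ≡ 27 (mod 32)

27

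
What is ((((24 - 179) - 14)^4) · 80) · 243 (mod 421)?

17

24 - 179 = -155 ≡ 266 (mod 421)
266 - 14 = 252
(252)^4 ≡ 279 (mod 421)
279 · 80 = 22320 ≡ 7 (mod 421)
7 · 243 = 1701 ≡ 17 (mod 421)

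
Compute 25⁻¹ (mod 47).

32

Apply the Euclidean algorithm and back-substitute:
47 = 1·25 + 22
25 = 1·22 + 3
22 = 7·3 + 1
3 = 3·1 + 0
gcd(25, 47) = 1, so the inverse exists.
Back-substitute for 1:
1 = 1·22 − 7·3
  = −7·25 + 8·22
  = 8·47 − 15·25
So 25⁻¹ ≡ −15 ≡ 32 (mod 47).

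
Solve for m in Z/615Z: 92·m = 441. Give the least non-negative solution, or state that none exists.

573

gcd(92, 615) = 1, so a unique solution mod 615 exists.
92⁻¹ ≡ 488 (mod 615).
m ≡ 488·441 ≡ 573 (mod 615).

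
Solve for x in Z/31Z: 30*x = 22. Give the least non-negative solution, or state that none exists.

gcd(30, 31) = 1, so a unique solution mod 31 exists.
30⁻¹ ≡ 30 (mod 31).
x ≡ 30*22 ≡ 9 (mod 31).

9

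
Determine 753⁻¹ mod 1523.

627

By the extended Euclidean algorithm:
1523 = 2·753 + 17
753 = 44·17 + 5
17 = 3·5 + 2
5 = 2·2 + 1
2 = 2·1 + 0
gcd(753, 1523) = 1, so the inverse exists.
Back-substitute for 1:
1 = 1·5 − 2·2
  = −2·17 + 7·5
  = 7·753 − 310·17
  = −310·1523 + 627·753
So 753⁻¹ ≡ 627 (mod 1523).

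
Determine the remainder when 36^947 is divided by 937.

676

947 in binary is 1110110011, i.e. 947 = 512 + 256 + 128 + 32 + 16 + 2 + 1.
36^1 ≡ 36 (mod 937)
36^2 ≡ 36^2 = 1296 ≡ 359 (mod 937)
36^4 ≡ 359^2 = 128881 ≡ 512 (mod 937)
36^8 ≡ 512^2 = 262144 ≡ 721 (mod 937)
36^16 ≡ 721^2 = 519841 ≡ 743 (mod 937)
36^32 ≡ 743^2 = 552049 ≡ 156 (mod 937)
36^64 ≡ 156^2 = 24336 ≡ 911 (mod 937)
36^128 ≡ 911^2 = 829921 ≡ 676 (mod 937)
36^256 ≡ 676^2 = 456976 ≡ 657 (mod 937)
36^512 ≡ 657^2 = 431649 ≡ 629 (mod 937)
36^947 = 36^512 · 36^256 · 36^128 · 36^32 · 36^16 · 36^2 · 36^1 ≡ 629 · 657 · 676 · 156 · 743 · 359 · 36 (mod 937).
Accumulate the product:
629 · 657 = 413253 ≡ 36
36 · 676 = 24336 ≡ 911
911 · 156 = 142116 ≡ 629
629 · 743 = 467347 ≡ 721
721 · 359 = 258839 ≡ 227
227 · 36 = 8172 ≡ 676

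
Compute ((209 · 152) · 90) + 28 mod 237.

209 · 152 = 31768 ≡ 10 (mod 237)
10 · 90 = 900 ≡ 189 (mod 237)
189 + 28 = 217

217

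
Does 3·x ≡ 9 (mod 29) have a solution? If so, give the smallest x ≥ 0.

3

gcd(3, 29) = 1, so a unique solution mod 29 exists.
3⁻¹ ≡ 10 (mod 29).
x ≡ 10·9 ≡ 3 (mod 29).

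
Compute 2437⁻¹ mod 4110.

4110 = 1×2437 + 1673
2437 = 1×1673 + 764
1673 = 2×764 + 145
764 = 5×145 + 39
145 = 3×39 + 28
39 = 1×28 + 11
28 = 2×11 + 6
11 = 1×6 + 5
6 = 1×5 + 1
5 = 5×1 + 0
gcd(2437, 4110) = 1, so the inverse exists.
Back-substitute for 1:
1 = 1×6 − 1×5
  = −1×11 + 2×6
  = 2×28 − 5×11
  = −5×39 + 7×28
  = 7×145 − 26×39
  = −26×764 + 137×145
  = 137×1673 − 300×764
  = −300×2437 + 437×1673
  = 437×4110 − 737×2437
So 2437⁻¹ ≡ −737 ≡ 3373 (mod 4110).

3373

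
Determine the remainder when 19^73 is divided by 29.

Compute successive squares:
19^1 ≡ 19 (mod 29)
19^2 ≡ 19^2 = 361 ≡ 13 (mod 29)
19^4 ≡ 13^2 = 169 ≡ 24 (mod 29)
19^8 ≡ 24^2 = 576 ≡ 25 (mod 29)
19^16 ≡ 25^2 = 625 ≡ 16 (mod 29)
19^32 ≡ 16^2 = 256 ≡ 24 (mod 29)
19^64 ≡ 24^2 = 576 ≡ 25 (mod 29)
19^73 = 19^64 · 19^8 · 19^1 ≡ 25 · 25 · 19 (mod 29).
Accumulate the product:
25 · 25 = 625 ≡ 16
16 · 19 = 304 ≡ 14

14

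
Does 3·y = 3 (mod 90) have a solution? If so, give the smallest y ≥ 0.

1

gcd(3, 90) = 3, and 3 | 3, so solutions exist.
Divide through by 3: 1·y = 1 (mod 30).
1⁻¹ ≡ 1 (mod 30).
y ≡ 1·1 ≡ 1 (mod 30).
The smallest non-negative solution is y = 1.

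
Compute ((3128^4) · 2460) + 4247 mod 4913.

(3128)^4 ≡ 0 (mod 4913)
0 · 2460 = 0
0 + 4247 = 4247

4247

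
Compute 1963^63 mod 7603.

3888

63 in binary is 111111, i.e. 63 = 32 + 16 + 8 + 4 + 2 + 1.
1963^1 ≡ 1963 (mod 7603)
1963^2 ≡ 1963^2 = 3853369 ≡ 6251 (mod 7603)
1963^4 ≡ 6251^2 = 39075001 ≡ 3184 (mod 7603)
1963^8 ≡ 3184^2 = 10137856 ≡ 3057 (mod 7603)
1963^16 ≡ 3057^2 = 9345249 ≡ 1162 (mod 7603)
1963^32 ≡ 1162^2 = 1350244 ≡ 4513 (mod 7603)
1963^63 = 1963^32 · 1963^16 · 1963^8 · 1963^4 · 1963^2 · 1963^1 ≡ 4513 · 1162 · 3057 · 3184 · 6251 · 1963 (mod 7603).
Accumulate the product:
4513 · 1162 = 5244106 ≡ 5639
5639 · 3057 = 17238423 ≡ 2422
2422 · 3184 = 7711648 ≡ 2206
2206 · 6251 = 13789706 ≡ 5467
5467 · 1963 = 10731721 ≡ 3888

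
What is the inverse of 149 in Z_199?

195

199 = 1·149 + 50
149 = 2·50 + 49
50 = 1·49 + 1
49 = 49·1 + 0
gcd(149, 199) = 1, so the inverse exists.
Bézout: 1 = 3·199 − 4·149.
So 149⁻¹ ≡ −4 ≡ 195 (mod 199).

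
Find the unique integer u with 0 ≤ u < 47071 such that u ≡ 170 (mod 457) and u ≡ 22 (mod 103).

457⁻¹ mod 103: 457*87 ≡ 1 (mod 103), so 457⁻¹ ≡ 87.
u = 170 + 457*((22 − 170)*87 mod 103) = 170 + 457*102 = 46784.
Check: 46784 mod 457 = 170, 46784 mod 103 = 22. ✓

46784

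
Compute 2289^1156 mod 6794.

999

1156 in binary is 10010000100, i.e. 1156 = 1024 + 128 + 4.
2289^1 ≡ 2289 (mod 6794)
2289^2 ≡ 2289^2 = 5239521 ≡ 1347 (mod 6794)
2289^4 ≡ 1347^2 = 1814409 ≡ 411 (mod 6794)
2289^8 ≡ 411^2 = 168921 ≡ 5865 (mod 6794)
2289^16 ≡ 5865^2 = 34398225 ≡ 203 (mod 6794)
2289^32 ≡ 203^2 = 41209 ≡ 445 (mod 6794)
2289^64 ≡ 445^2 = 198025 ≡ 999 (mod 6794)
2289^128 ≡ 999^2 = 998001 ≡ 6077 (mod 6794)
2289^256 ≡ 6077^2 = 36929929 ≡ 4539 (mod 6794)
2289^512 ≡ 4539^2 = 20602521 ≡ 3113 (mod 6794)
2289^1024 ≡ 3113^2 = 9690769 ≡ 2525 (mod 6794)
2289^1156 = 2289^1024 · 2289^128 · 2289^4 ≡ 2525 · 6077 · 411 (mod 6794).
Accumulate the product:
2525 · 6077 = 15344425 ≡ 3573
3573 · 411 = 1468503 ≡ 999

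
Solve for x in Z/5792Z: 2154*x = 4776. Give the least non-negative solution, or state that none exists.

gcd(2154, 5792) = 2, and 2 | 4776, so solutions exist.
Divide through by 2: 1077*x ≡ 2388 mod 2896.
1077⁻¹ ≡ 925 (mod 2896).
x ≡ 925*2388 ≡ 2148 (mod 2896).
The smallest non-negative solution is x = 2148.

2148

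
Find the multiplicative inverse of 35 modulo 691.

79

By the extended Euclidean algorithm:
691 = 19×35 + 26
35 = 1×26 + 9
26 = 2×9 + 8
9 = 1×8 + 1
8 = 8×1 + 0
gcd(35, 691) = 1, so the inverse exists.
Bézout: 1 = −4×691 + 79×35.
So 35⁻¹ ≡ 79 (mod 691).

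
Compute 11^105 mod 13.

Using repeated squaring:
105 in binary is 1101001, i.e. 105 = 64 + 32 + 8 + 1.
11^1 ≡ 11 (mod 13)
11^2 ≡ 11^2 = 121 ≡ 4 (mod 13)
11^4 ≡ 4^2 = 16 ≡ 3 (mod 13)
11^8 ≡ 3^2 = 9 (mod 13)
11^16 ≡ 9^2 = 81 ≡ 3 (mod 13)
11^32 ≡ 3^2 = 9 (mod 13)
11^64 ≡ 9^2 = 81 ≡ 3 (mod 13)
11^105 = 11^64 * 11^32 * 11^8 * 11^1 ≡ 3 * 9 * 9 * 11 (mod 13).
Accumulate the product:
3 * 9 = 27 ≡ 1
1 * 9 = 9
9 * 11 = 99 ≡ 8

8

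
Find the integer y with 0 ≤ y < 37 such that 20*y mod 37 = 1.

By the extended Euclidean algorithm:
37 = 1·20 + 17
20 = 1·17 + 3
17 = 5·3 + 2
3 = 1·2 + 1
2 = 2·1 + 0
gcd(20, 37) = 1, so the inverse exists.
Back-substitute for 1:
1 = 1·3 − 1·2
  = −1·17 + 6·3
  = 6·20 − 7·17
  = −7·37 + 13·20
So 20⁻¹ ≡ 13 (mod 37).

13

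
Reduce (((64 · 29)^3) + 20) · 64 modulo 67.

21

64 · 29 = 1856 ≡ 47 (mod 67)
(47)^3 ≡ 40 (mod 67)
40 + 20 = 60
60 · 64 = 3840 ≡ 21 (mod 67)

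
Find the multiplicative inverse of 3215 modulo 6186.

6186 = 1×3215 + 2971
3215 = 1×2971 + 244
2971 = 12×244 + 43
244 = 5×43 + 29
43 = 1×29 + 14
29 = 2×14 + 1
14 = 14×1 + 0
gcd(3215, 6186) = 1, so the inverse exists.
Back-substitute for 1:
1 = 1×29 − 2×14
  = −2×43 + 3×29
  = 3×244 − 17×43
  = −17×2971 + 207×244
  = 207×3215 − 224×2971
  = −224×6186 + 431×3215
So 3215⁻¹ ≡ 431 (mod 6186).

431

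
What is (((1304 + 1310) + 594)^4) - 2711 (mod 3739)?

1304 + 1310 = 2614
2614 + 594 = 3208
(3208)^4 ≡ 3726 (mod 3739)
3726 - 2711 = 1015

1015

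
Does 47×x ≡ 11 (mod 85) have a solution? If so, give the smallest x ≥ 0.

gcd(47, 85) = 1, so a unique solution mod 85 exists.
47⁻¹ ≡ 38 (mod 85).
x ≡ 38×11 ≡ 78 (mod 85).

78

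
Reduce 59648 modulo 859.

377

59648 = 69*859 + 377, so 59648 ≡ 377 (mod 859).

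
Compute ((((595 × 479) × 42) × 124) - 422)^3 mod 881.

764

595 × 479 = 285005 ≡ 442 (mod 881)
442 × 42 = 18564 ≡ 63 (mod 881)
63 × 124 = 7812 ≡ 764 (mod 881)
764 - 422 = 342
(342)^3 ≡ 764 (mod 881)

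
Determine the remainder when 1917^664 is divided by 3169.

3010

664 in binary is 1010011000, i.e. 664 = 512 + 128 + 16 + 8.
1917^1 ≡ 1917 (mod 3169)
1917^2 ≡ 1917^2 = 3674889 ≡ 2018 (mod 3169)
1917^4 ≡ 2018^2 = 4072324 ≡ 159 (mod 3169)
1917^8 ≡ 159^2 = 25281 ≡ 3098 (mod 3169)
1917^16 ≡ 3098^2 = 9597604 ≡ 1872 (mod 3169)
1917^32 ≡ 1872^2 = 3504384 ≡ 2639 (mod 3169)
1917^64 ≡ 2639^2 = 6964321 ≡ 2028 (mod 3169)
1917^128 ≡ 2028^2 = 4112784 ≡ 2591 (mod 3169)
1917^256 ≡ 2591^2 = 6713281 ≡ 1339 (mod 3169)
1917^512 ≡ 1339^2 = 1792921 ≡ 2436 (mod 3169)
1917^664 = 1917^512 · 1917^128 · 1917^16 · 1917^8 ≡ 2436 · 2591 · 1872 · 3098 (mod 3169).
Accumulate the product:
2436 · 2591 = 6311676 ≡ 2197
2197 · 1872 = 4112784 ≡ 2591
2591 · 3098 = 8026918 ≡ 3010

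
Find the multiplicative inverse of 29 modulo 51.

51 = 1·29 + 22
29 = 1·22 + 7
22 = 3·7 + 1
7 = 7·1 + 0
gcd(29, 51) = 1, so the inverse exists.
Back-substitute for 1:
1 = 1·22 − 3·7
  = −3·29 + 4·22
  = 4·51 − 7·29
So 29⁻¹ ≡ −7 ≡ 44 (mod 51).

44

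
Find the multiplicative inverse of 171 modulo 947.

72

947 = 5·171 + 92
171 = 1·92 + 79
92 = 1·79 + 13
79 = 6·13 + 1
13 = 13·1 + 0
gcd(171, 947) = 1, so the inverse exists.
Back-substitute for 1:
1 = 1·79 − 6·13
  = −6·92 + 7·79
  = 7·171 − 13·92
  = −13·947 + 72·171
So 171⁻¹ ≡ 72 (mod 947).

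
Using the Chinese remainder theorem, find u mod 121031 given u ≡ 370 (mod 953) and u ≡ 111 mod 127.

111871

953⁻¹ mod 127: 953×2 ≡ 1 (mod 127), so 953⁻¹ ≡ 2.
u = 370 + 953×((111 − 370)×2 mod 127) = 370 + 953×117 = 111871.
Check: 111871 mod 953 = 370, 111871 mod 127 = 111. ✓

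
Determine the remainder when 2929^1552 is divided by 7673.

1552 in binary is 11000010000, i.e. 1552 = 1024 + 512 + 16.
2929^1 ≡ 2929 (mod 7673)
2929^2 ≡ 2929^2 = 8579041 ≡ 627 (mod 7673)
2929^4 ≡ 627^2 = 393129 ≡ 1806 (mod 7673)
2929^8 ≡ 1806^2 = 3261636 ≡ 611 (mod 7673)
2929^16 ≡ 611^2 = 373321 ≡ 5017 (mod 7673)
2929^32 ≡ 5017^2 = 25170289 ≡ 2849 (mod 7673)
2929^64 ≡ 2849^2 = 8116801 ≡ 6440 (mod 7673)
2929^128 ≡ 6440^2 = 41473600 ≡ 1035 (mod 7673)
2929^256 ≡ 1035^2 = 1071225 ≡ 4678 (mod 7673)
2929^512 ≡ 4678^2 = 21883684 ≡ 288 (mod 7673)
2929^1024 ≡ 288^2 = 82944 ≡ 6214 (mod 7673)
2929^1552 = 2929^1024 · 2929^512 · 2929^16 ≡ 6214 · 288 · 5017 (mod 7673).
Accumulate the product:
6214 · 288 = 1789632 ≡ 1823
1823 · 5017 = 9145991 ≡ 7448

7448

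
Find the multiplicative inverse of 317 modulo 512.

Apply the Euclidean algorithm and back-substitute:
512 = 1·317 + 195
317 = 1·195 + 122
195 = 1·122 + 73
122 = 1·73 + 49
73 = 1·49 + 24
49 = 2·24 + 1
24 = 24·1 + 0
gcd(317, 512) = 1, so the inverse exists.
Back-substitute for 1:
1 = 1·49 − 2·24
  = −2·73 + 3·49
  = 3·122 − 5·73
  = −5·195 + 8·122
  = 8·317 − 13·195
  = −13·512 + 21·317
So 317⁻¹ ≡ 21 (mod 512).

21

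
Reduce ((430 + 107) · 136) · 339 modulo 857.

430 + 107 = 537
537 · 136 = 73032 ≡ 187 (mod 857)
187 · 339 = 63393 ≡ 832 (mod 857)

832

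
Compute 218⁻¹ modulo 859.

595

By the extended Euclidean algorithm:
859 = 3×218 + 205
218 = 1×205 + 13
205 = 15×13 + 10
13 = 1×10 + 3
10 = 3×3 + 1
3 = 3×1 + 0
gcd(218, 859) = 1, so the inverse exists.
Back-substitute for 1:
1 = 1×10 − 3×3
  = −3×13 + 4×10
  = 4×205 − 63×13
  = −63×218 + 67×205
  = 67×859 − 264×218
So 218⁻¹ ≡ −264 ≡ 595 (mod 859).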